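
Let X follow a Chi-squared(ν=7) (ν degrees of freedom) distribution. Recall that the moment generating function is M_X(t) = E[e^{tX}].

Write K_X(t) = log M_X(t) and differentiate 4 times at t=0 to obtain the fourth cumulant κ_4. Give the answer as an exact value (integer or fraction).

M_X(t) = (1 - 2*t)^(-7/2)
K_X(t) = log M_X(t) = -7*log(1 - 2*t)/2
dK/dt = -7/(2*t - 1)
d^2K/dt^2 = 14/(4*t^2 - 4*t + 1)
d^3K/dt^3 = -56/(8*t^3 - 12*t^2 + 6*t - 1)
d^4K/dt^4 = 336/(16*t^4 - 32*t^3 + 24*t^2 - 8*t + 1)

κ_4 = d^4K/dt^4 |_{t=0} = 336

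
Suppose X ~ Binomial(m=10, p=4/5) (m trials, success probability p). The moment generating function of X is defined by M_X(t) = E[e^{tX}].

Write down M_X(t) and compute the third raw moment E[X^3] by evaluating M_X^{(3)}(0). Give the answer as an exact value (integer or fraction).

E[X^3] = M′′′(0) = 13736/25

M_X(t) = (4*e^(t)/5 + 1/5)^10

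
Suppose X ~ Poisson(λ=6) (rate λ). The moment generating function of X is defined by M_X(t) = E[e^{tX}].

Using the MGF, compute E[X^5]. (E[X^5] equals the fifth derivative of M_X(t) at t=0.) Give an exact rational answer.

E[X^5] = d^5M/dt^5 |_{t=0} = 26682

M_X(t) = e^(6*e^(t) - 6)
dM/dt = 6*e^(-6)*e^(t)*e^(6*e^(t))
d^2M/dt^2 = (36*e^(2*t)*e^(6*e^(t)) + 6*e^(t)*e^(6*e^(t)))*e^(-6)
d^3M/dt^3 = (216*e^(3*t)*e^(6*e^(t)) + 108*e^(2*t)*e^(6*e^(t)) + 6*e^(t)*e^(6*e^(t)))*e^(-6)
d^4M/dt^4 = (1296*e^(4*t)*e^(6*e^(t)) + 1296*e^(3*t)*e^(6*e^(t)) + 252*e^(2*t)*e^(6*e^(t)) + 6*e^(t)*e^(6*e^(t)))*e^(-6)
d^5M/dt^5 = (7776*e^(5*t)*e^(6*e^(t)) + 12960*e^(4*t)*e^(6*e^(t)) + 5400*e^(3*t)*e^(6*e^(t)) + 540*e^(2*t)*e^(6*e^(t)) + 6*e^(t)*e^(6*e^(t)))*e^(-6)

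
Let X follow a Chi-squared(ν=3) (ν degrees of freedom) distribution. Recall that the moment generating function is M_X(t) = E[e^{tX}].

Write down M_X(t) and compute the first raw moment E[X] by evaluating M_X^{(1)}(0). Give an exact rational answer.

M_X(t) = (1 - 2*t)^(-3/2)
D[M](t) = 3/(4*t^2*√(1 - 2*t) - 4*t*√(1 - 2*t) + √(1 - 2*t))

E[X] = D[M](0) = 3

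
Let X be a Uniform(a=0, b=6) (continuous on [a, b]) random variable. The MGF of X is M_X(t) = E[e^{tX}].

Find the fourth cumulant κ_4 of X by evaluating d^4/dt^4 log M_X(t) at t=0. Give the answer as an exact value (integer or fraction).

κ_4 = D^4[K](0) = -54/5

M_X(t) = (e^(6*t) - 1)/(6*t)
K_X(t) = log M_X(t) = -log(t) + log(e^(6*t) - 1) - log(6)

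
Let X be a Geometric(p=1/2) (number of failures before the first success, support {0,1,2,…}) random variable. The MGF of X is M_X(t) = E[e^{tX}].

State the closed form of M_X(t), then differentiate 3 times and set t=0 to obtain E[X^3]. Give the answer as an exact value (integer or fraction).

E[X^3] = M′′′(0) = 13

M_X(t) = 1/(2*(1 - e^(t)/2))
M′(t) = e^(t)/(e^(2*t) - 4*e^(t) + 4)
M′′(t) = (-e^(2*t) - 2*e^(t))/(e^(3*t) - 6*e^(2*t) + 12*e^(t) - 8)
M′′′(t) = (e^(3*t) + 8*e^(2*t) + 4*e^(t))/(e^(4*t) - 8*e^(3*t) + 24*e^(2*t) - 32*e^(t) + 16)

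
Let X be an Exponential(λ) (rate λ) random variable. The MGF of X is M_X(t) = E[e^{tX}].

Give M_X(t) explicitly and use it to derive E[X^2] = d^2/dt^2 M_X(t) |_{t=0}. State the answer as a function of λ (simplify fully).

M_X(t) = λ/(λ - t)
D^2[M](t) = -2*λ/(-λ^3 + 3*λ^2*t - 3*λ*t^2 + t^3)

E[X^2] = D^2[M](0) = 2/λ^2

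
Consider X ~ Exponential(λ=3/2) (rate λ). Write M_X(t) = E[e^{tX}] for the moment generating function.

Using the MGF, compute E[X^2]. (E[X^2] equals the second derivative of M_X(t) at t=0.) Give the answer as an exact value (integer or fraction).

M_X(t) = 3/(2*(3/2 - t))
M^(2)(t) = -24/(8*t^3 - 36*t^2 + 54*t - 27)

E[X^2] = M^(2)(0) = 8/9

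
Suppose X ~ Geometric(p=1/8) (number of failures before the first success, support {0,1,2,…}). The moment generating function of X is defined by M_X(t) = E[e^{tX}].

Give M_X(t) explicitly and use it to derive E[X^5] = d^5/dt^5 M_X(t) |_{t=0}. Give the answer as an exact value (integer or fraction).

M_X(t) = 1/(8*(1 - 7*e^(t)/8))

E[X^5] = M^(5)(0) = 2646007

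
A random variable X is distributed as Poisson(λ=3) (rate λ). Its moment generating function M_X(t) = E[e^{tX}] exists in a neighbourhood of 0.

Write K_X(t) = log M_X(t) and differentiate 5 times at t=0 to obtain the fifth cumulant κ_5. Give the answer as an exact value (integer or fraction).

κ_5 = D^5[K](0) = 3

M_X(t) = e^(3*e^(t) - 3)
K_X(t) = log M_X(t) = 3*e^(t) - 3
D^5[K](t) = 3*e^(t)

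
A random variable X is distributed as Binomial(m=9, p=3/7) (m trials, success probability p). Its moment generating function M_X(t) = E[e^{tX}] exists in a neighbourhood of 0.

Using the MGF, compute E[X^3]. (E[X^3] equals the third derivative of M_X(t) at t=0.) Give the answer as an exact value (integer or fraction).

M_X(t) = (3*e^(t)/7 + 4/7)^9

E[X^3] = M^(3)(0) = 4077/49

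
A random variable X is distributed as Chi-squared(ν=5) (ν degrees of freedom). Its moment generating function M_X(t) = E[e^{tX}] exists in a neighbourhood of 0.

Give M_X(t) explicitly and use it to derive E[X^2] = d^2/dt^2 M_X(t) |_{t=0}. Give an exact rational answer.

E[X^2] = M′′(0) = 35

M_X(t) = (1 - 2*t)^(-5/2)
M′(t) = -5/(8*t^3*√(1 - 2*t) - 12*t^2*√(1 - 2*t) + 6*t*√(1 - 2*t) - √(1 - 2*t))
M′′(t) = 35/(16*t^4*√(1 - 2*t) - 32*t^3*√(1 - 2*t) + 24*t^2*√(1 - 2*t) - 8*t*√(1 - 2*t) + √(1 - 2*t))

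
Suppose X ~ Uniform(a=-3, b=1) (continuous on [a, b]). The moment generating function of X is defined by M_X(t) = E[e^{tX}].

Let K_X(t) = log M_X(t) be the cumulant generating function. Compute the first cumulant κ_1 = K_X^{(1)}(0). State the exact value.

κ_1 = K′(0) = -1

M_X(t) = (e^(t) - e^(-3*t))/(4*t)
K_X(t) = log M_X(t) = -log(t) + log(e^(t) - e^(-3*t)) - 2*log(2)
K′(t) = (t*e^(4*t) + 3*t - e^(4*t) + 1)/(t*e^(4*t) - t)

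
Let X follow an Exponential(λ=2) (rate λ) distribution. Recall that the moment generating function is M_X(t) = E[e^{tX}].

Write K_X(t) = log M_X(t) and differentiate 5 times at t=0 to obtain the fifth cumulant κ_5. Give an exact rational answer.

κ_5 = K′′′′′(0) = 3/4

M_X(t) = 2/(2 - t)
K_X(t) = log M_X(t) = -log(2 - t) + log(2)
K′(t) = -1/(t - 2)
K′′(t) = 1/(t^2 - 4*t + 4)
K′′′(t) = -2/(t^3 - 6*t^2 + 12*t - 8)
K′′′′(t) = 6/(t^4 - 8*t^3 + 24*t^2 - 32*t + 16)
K′′′′′(t) = -24/(t^5 - 10*t^4 + 40*t^3 - 80*t^2 + 80*t - 32)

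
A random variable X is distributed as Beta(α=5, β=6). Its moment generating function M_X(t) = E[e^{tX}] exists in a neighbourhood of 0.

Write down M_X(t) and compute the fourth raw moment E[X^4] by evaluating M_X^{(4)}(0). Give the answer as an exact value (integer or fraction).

E[X^4] = M′′′′(0) = 10/143

M_X(t) = ₁F₁(5; 11; t)
M′(t) = 5*₁F₁(6; 12; t)/11
M′′(t) = 5*₁F₁(7; 13; t)/22
M′′′(t) = 35*₁F₁(8; 14; t)/286
M′′′′(t) = 10*₁F₁(9; 15; t)/143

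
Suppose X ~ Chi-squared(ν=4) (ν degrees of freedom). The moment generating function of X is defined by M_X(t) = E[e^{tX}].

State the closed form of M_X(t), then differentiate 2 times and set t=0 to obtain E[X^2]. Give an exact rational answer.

E[X^2] = M^(2)(0) = 24

M_X(t) = (1 - 2*t)^(-2)
M^(2)(t) = 24/(16*t^4 - 32*t^3 + 24*t^2 - 8*t + 1)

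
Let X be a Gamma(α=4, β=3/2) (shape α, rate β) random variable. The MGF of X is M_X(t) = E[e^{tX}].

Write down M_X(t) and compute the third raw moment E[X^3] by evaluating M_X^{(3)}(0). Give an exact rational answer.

M_X(t) = 81/(16*(3/2 - t)^4)
M^(3)(t) = -77760/(128*t^7 - 1344*t^6 + 6048*t^5 - 15120*t^4 + 22680*t^3 - 20412*t^2 + 10206*t - 2187)

E[X^3] = M^(3)(0) = 320/9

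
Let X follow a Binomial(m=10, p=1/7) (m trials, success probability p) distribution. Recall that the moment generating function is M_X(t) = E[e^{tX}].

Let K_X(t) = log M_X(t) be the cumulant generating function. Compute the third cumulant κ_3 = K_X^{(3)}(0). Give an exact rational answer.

M_X(t) = (e^(t)/7 + 6/7)^10
K_X(t) = log M_X(t) = 10*log(e^(t)/7 + 6/7)
dK/dt = 10*e^(t)/(e^(t) + 6)
d^2K/dt^2 = 60*e^(t)/(e^(2*t) + 12*e^(t) + 36)
d^3K/dt^3 = (-60*e^(2*t) + 360*e^(t))/(e^(3*t) + 18*e^(2*t) + 108*e^(t) + 216)

κ_3 = d^3K/dt^3 |_{t=0} = 300/343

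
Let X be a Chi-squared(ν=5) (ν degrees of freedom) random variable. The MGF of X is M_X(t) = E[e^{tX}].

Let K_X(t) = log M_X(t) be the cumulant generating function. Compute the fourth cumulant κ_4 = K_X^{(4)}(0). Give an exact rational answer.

κ_4 = K′′′′(0) = 240

M_X(t) = (1 - 2*t)^(-5/2)
K_X(t) = log M_X(t) = -5*log(1 - 2*t)/2
K′(t) = -5/(2*t - 1)
K′′(t) = 10/(4*t^2 - 4*t + 1)
K′′′(t) = -40/(8*t^3 - 12*t^2 + 6*t - 1)
K′′′′(t) = 240/(16*t^4 - 32*t^3 + 24*t^2 - 8*t + 1)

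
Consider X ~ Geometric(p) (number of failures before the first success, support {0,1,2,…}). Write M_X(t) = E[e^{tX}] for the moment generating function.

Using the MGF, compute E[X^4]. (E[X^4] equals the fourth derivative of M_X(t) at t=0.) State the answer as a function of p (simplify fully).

E[X^4] = D^4[M](0) = 1 - 15/p + 50/p^2 - 60/p^3 + 24/p^4

M_X(t) = p/(-(1 - p)*e^(t) + 1)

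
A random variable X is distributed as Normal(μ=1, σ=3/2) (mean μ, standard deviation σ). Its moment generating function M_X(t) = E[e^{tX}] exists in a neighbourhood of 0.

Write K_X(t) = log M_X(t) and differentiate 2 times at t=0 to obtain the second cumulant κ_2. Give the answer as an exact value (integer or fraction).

κ_2 = d^2K/dt^2 |_{t=0} = 9/4

M_X(t) = e^(9*t^2/8 + t)
K_X(t) = log M_X(t) = 9*t^2/8 + t
dK/dt = 9*t/4 + 1
d^2K/dt^2 = 9/4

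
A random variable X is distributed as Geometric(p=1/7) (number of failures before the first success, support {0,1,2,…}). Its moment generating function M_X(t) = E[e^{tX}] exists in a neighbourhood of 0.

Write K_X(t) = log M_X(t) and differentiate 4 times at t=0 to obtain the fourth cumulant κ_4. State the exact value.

M_X(t) = 1/(7*(1 - 6*e^(t)/7))
K_X(t) = log M_X(t) = -log(1 - 6*e^(t)/7) - log(7)
K′(t) = -6*e^(t)/(6*e^(t) - 7)
K′′(t) = 42*e^(t)/(36*e^(2*t) - 84*e^(t) + 49)
K′′′(t) = (-252*e^(2*t) - 294*e^(t))/(216*e^(3*t) - 756*e^(2*t) + 882*e^(t) - 343)
K′′′′(t) = (1512*e^(3*t) + 7056*e^(2*t) + 2058*e^(t))/(1296*e^(4*t) - 6048*e^(3*t) + 10584*e^(2*t) - 8232*e^(t) + 2401)

κ_4 = K′′′′(0) = 10626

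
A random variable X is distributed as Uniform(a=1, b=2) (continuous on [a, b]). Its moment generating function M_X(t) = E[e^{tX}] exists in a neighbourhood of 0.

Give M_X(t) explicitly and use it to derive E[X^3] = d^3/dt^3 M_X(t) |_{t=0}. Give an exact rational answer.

E[X^3] = d^3M/dt^3 |_{t=0} = 15/4

M_X(t) = (e^(2*t) - e^(t))/t
dM/dt = (2*t*e^(2*t) - t*e^(t) - e^(2*t) + e^(t))/t^2
d^2M/dt^2 = (4*t^2*e^(2*t) - t^2*e^(t) - 4*t*e^(2*t) + 2*t*e^(t) + 2*e^(2*t) - 2*e^(t))/t^3
d^3M/dt^3 = (8*t^3*e^(2*t) - t^3*e^(t) - 12*t^2*e^(2*t) + 3*t^2*e^(t) + 12*t*e^(2*t) - 6*t*e^(t) - 6*e^(2*t) + 6*e^(t))/t^4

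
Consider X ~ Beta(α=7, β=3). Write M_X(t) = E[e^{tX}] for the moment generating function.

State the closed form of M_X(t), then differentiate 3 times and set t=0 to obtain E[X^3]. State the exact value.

M_X(t) = ₁F₁(7; 10; t)
M^(3)(t) = 21*₁F₁(10; 13; t)/55

E[X^3] = M^(3)(0) = 21/55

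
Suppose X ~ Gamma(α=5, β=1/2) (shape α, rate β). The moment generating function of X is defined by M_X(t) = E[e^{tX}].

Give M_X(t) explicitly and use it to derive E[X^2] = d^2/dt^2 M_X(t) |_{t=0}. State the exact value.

E[X^2] = D^2[M](0) = 120

M_X(t) = 1/(32*(1/2 - t)^5)
D^2[M](t) = -120/(128*t^7 - 448*t^6 + 672*t^5 - 560*t^4 + 280*t^3 - 84*t^2 + 14*t - 1)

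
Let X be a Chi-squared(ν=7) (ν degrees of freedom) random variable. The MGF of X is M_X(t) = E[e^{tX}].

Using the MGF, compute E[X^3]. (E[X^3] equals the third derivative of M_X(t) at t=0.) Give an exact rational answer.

E[X^3] = d^3M/dt^3 |_{t=0} = 693

M_X(t) = (1 - 2*t)^(-7/2)
dM/dt = 7/(16*t^4*√(1 - 2*t) - 32*t^3*√(1 - 2*t) + 24*t^2*√(1 - 2*t) - 8*t*√(1 - 2*t) + √(1 - 2*t))
d^2M/dt^2 = -63/(32*t^5*√(1 - 2*t) - 80*t^4*√(1 - 2*t) + 80*t^3*√(1 - 2*t) - 40*t^2*√(1 - 2*t) + 10*t*√(1 - 2*t) - √(1 - 2*t))
d^3M/dt^3 = 693/(64*t^6*√(1 - 2*t) - 192*t^5*√(1 - 2*t) + 240*t^4*√(1 - 2*t) - 160*t^3*√(1 - 2*t) + 60*t^2*√(1 - 2*t) - 12*t*√(1 - 2*t) + √(1 - 2*t))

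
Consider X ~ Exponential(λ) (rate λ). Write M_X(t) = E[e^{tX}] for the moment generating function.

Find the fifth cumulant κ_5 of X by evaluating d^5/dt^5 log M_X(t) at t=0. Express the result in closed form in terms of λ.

κ_5 = K′′′′′(0) = 24/λ^5

M_X(t) = λ/(λ - t)
K_X(t) = log M_X(t) = log(λ) - log(λ - t)
K′(t) = -1/(-λ + t)
K′′(t) = 1/(λ^2 - 2*λ*t + t^2)
K′′′(t) = -2/(-λ^3 + 3*λ^2*t - 3*λ*t^2 + t^3)
K′′′′(t) = 6/(λ^4 - 4*λ^3*t + 6*λ^2*t^2 - 4*λ*t^3 + t^4)
K′′′′′(t) = -24/(-λ^5 + 5*λ^4*t - 10*λ^3*t^2 + 10*λ^2*t^3 - 5*λ*t^4 + t^5)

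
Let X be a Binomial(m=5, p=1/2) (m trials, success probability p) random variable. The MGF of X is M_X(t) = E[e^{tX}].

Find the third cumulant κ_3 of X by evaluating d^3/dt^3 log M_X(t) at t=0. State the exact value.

M_X(t) = (e^(t)/2 + 1/2)^5
K_X(t) = log M_X(t) = 5*log(e^(t)/2 + 1/2)
D^3[K](t) = (-5*e^(2*t) + 5*e^(t))/(e^(3*t) + 3*e^(2*t) + 3*e^(t) + 1)

κ_3 = D^3[K](0) = 0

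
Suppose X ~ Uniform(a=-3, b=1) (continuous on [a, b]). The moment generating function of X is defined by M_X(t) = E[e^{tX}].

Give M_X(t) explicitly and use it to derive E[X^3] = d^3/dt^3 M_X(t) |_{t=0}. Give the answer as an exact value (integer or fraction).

E[X^3] = M′′′(0) = -5

M_X(t) = (e^(t) - e^(-3*t))/(4*t)
M′(t) = (t*e^(4*t) + 3*t - e^(4*t) + 1)*e^(-3*t)/(4*t^2)
M′′(t) = (t^2*e^(4*t) - 9*t^2 - 2*t*e^(4*t) - 6*t + 2*e^(4*t) - 2)*e^(-3*t)/(4*t^3)
M′′′(t) = (t^3*e^(4*t) + 27*t^3 - 3*t^2*e^(4*t) + 27*t^2 + 6*t*e^(4*t) + 18*t - 6*e^(4*t) + 6)*e^(-3*t)/(4*t^4)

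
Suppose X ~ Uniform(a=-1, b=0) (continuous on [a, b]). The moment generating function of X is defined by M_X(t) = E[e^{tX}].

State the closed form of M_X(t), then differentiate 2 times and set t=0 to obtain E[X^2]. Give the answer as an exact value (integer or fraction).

M_X(t) = (1 - e^(-t))/t
dM/dt = (t - e^(t) + 1)*e^(-t)/t^2
d^2M/dt^2 = (-t^2 - 2*t + 2*e^(t) - 2)*e^(-t)/t^3

E[X^2] = d^2M/dt^2 |_{t=0} = 1/3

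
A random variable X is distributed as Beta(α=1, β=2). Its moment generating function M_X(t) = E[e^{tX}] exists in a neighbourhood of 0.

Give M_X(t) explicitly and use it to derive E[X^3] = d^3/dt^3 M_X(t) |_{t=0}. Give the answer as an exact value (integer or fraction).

M_X(t) = ₁F₁(1; 3; t)
M^(3)(t) = ₁F₁(4; 6; t)/10

E[X^3] = M^(3)(0) = 1/10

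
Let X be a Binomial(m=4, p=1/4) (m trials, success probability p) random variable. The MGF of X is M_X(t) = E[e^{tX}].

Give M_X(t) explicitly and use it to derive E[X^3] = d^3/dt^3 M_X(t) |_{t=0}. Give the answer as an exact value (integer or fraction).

M_X(t) = (e^(t)/4 + 3/4)^4
M′(t) = e^(4*t)/64 + 9*e^(3*t)/64 + 27*e^(2*t)/64 + 27*e^(t)/64
M′′(t) = e^(4*t)/16 + 27*e^(3*t)/64 + 27*e^(2*t)/32 + 27*e^(t)/64
M′′′(t) = e^(4*t)/4 + 81*e^(3*t)/64 + 27*e^(2*t)/16 + 27*e^(t)/64

E[X^3] = M′′′(0) = 29/8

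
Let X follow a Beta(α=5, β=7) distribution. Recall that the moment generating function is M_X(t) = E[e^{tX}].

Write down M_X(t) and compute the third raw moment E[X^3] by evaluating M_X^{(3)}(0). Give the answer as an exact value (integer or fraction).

M_X(t) = ₁F₁(5; 12; t)
M^(3)(t) = 5*₁F₁(8; 15; t)/52

E[X^3] = M^(3)(0) = 5/52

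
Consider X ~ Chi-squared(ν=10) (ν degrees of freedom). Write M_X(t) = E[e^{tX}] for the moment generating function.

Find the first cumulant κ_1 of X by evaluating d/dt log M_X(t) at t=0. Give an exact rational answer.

κ_1 = dK/dt |_{t=0} = 10

M_X(t) = (1 - 2*t)^(-5)
K_X(t) = log M_X(t) = -5*log(1 - 2*t)
dK/dt = -10/(2*t - 1)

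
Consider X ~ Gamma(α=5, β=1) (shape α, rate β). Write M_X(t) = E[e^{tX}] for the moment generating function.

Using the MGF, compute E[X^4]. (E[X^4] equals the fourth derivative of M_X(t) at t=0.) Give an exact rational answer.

M_X(t) = (1 - t)^(-5)
M′(t) = 5/(t^6 - 6*t^5 + 15*t^4 - 20*t^3 + 15*t^2 - 6*t + 1)
M′′(t) = -30/(t^7 - 7*t^6 + 21*t^5 - 35*t^4 + 35*t^3 - 21*t^2 + 7*t - 1)
M′′′(t) = 210/(t^8 - 8*t^7 + 28*t^6 - 56*t^5 + 70*t^4 - 56*t^3 + 28*t^2 - 8*t + 1)
M′′′′(t) = -1680/(t^9 - 9*t^8 + 36*t^7 - 84*t^6 + 126*t^5 - 126*t^4 + 84*t^3 - 36*t^2 + 9*t - 1)

E[X^4] = M′′′′(0) = 1680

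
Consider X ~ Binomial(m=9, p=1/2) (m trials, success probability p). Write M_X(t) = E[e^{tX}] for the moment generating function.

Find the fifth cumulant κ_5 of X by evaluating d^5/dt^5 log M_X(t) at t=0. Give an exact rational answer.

κ_5 = D^5[K](0) = 0

M_X(t) = (e^(t)/2 + 1/2)^9
K_X(t) = log M_X(t) = 9*log(e^(t)/2 + 1/2)
D^5[K](t) = (-9*e^(4*t) + 99*e^(3*t) - 99*e^(2*t) + 9*e^(t))/(e^(5*t) + 5*e^(4*t) + 10*e^(3*t) + 10*e^(2*t) + 5*e^(t) + 1)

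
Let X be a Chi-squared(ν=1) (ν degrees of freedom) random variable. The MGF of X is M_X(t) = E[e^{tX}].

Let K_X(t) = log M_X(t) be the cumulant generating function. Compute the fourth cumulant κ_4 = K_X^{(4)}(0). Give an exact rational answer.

κ_4 = K′′′′(0) = 48

M_X(t) = 1/√(1 - 2*t)
K_X(t) = log M_X(t) = -log(1 - 2*t)/2
K′(t) = -1/(2*t - 1)
K′′(t) = 2/(4*t^2 - 4*t + 1)
K′′′(t) = -8/(8*t^3 - 12*t^2 + 6*t - 1)
K′′′′(t) = 48/(16*t^4 - 32*t^3 + 24*t^2 - 8*t + 1)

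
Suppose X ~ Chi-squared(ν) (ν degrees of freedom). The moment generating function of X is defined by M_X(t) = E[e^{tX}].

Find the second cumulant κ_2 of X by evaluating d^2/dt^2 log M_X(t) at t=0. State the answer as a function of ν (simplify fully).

κ_2 = K′′(0) = 2*ν

M_X(t) = (1 - 2*t)^(-ν/2)
K_X(t) = log M_X(t) = -ν*log(1 - 2*t)/2
K′(t) = -ν/(2*t - 1)
K′′(t) = 2*ν/(4*t^2 - 4*t + 1)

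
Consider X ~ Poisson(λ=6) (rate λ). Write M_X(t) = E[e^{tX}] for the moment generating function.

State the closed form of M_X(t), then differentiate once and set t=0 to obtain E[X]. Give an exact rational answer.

E[X] = M′(0) = 6

M_X(t) = e^(6*e^(t) - 6)
M′(t) = 6*e^(-6)*e^(t)*e^(6*e^(t))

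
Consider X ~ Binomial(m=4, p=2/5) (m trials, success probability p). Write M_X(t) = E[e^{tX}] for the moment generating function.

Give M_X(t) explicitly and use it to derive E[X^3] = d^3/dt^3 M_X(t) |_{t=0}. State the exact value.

E[X^3] = d^3M/dt^3 |_{t=0} = 1112/125

M_X(t) = (2*e^(t)/5 + 3/5)^4
dM/dt = 64*e^(4*t)/625 + 288*e^(3*t)/625 + 432*e^(2*t)/625 + 216*e^(t)/625
d^2M/dt^2 = 256*e^(4*t)/625 + 864*e^(3*t)/625 + 864*e^(2*t)/625 + 216*e^(t)/625
d^3M/dt^3 = 1024*e^(4*t)/625 + 2592*e^(3*t)/625 + 1728*e^(2*t)/625 + 216*e^(t)/625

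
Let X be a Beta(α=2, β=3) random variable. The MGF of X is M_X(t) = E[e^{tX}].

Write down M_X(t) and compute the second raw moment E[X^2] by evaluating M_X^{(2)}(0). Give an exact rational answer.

E[X^2] = d^2M/dt^2 |_{t=0} = 1/5

M_X(t) = ₁F₁(2; 5; t)
dM/dt = 2*₁F₁(3; 6; t)/5
d^2M/dt^2 = ₁F₁(4; 7; t)/5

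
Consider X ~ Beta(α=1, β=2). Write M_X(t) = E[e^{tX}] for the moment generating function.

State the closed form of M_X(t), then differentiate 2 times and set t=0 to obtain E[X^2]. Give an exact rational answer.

E[X^2] = d^2M/dt^2 |_{t=0} = 1/6

M_X(t) = ₁F₁(1; 3; t)
dM/dt = ₁F₁(2; 4; t)/3
d^2M/dt^2 = ₁F₁(3; 5; t)/6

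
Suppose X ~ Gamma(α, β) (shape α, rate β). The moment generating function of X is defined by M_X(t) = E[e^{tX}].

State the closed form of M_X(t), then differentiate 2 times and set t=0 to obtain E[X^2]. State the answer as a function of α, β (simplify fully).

E[X^2] = d^2M/dt^2 |_{t=0} = α*(α + 1)/β^2

M_X(t) = (β/(β - t))^α
dM/dt = -α*β^α*(1/(β - t))^α/(-β + t)
d^2M/dt^2 = (α^2*β^α*(1/(β - t))^α + α*β^α*(1/(β - t))^α)/(β^2 - 2*β*t + t^2)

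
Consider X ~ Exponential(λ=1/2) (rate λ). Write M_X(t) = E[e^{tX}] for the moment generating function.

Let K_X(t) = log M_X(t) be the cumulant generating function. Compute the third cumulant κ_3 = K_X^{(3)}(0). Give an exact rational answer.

κ_3 = D^3[K](0) = 16

M_X(t) = 1/(2*(1/2 - t))
K_X(t) = log M_X(t) = -log(1/2 - t) - log(2)
D^3[K](t) = -16/(8*t^3 - 12*t^2 + 6*t - 1)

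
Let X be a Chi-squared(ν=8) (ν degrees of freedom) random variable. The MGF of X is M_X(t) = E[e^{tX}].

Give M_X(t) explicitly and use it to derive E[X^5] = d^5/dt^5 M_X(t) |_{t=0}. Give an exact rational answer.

E[X^5] = D^5[M](0) = 215040

M_X(t) = (1 - 2*t)^(-4)
D^5[M](t) = -215040/(512*t^9 - 2304*t^8 + 4608*t^7 - 5376*t^6 + 4032*t^5 - 2016*t^4 + 672*t^3 - 144*t^2 + 18*t - 1)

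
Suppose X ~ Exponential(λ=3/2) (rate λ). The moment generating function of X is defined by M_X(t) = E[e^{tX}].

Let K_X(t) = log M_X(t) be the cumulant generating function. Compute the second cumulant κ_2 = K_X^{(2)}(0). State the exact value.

M_X(t) = 3/(2*(3/2 - t))
K_X(t) = log M_X(t) = -log(3/2 - t) - log(2) + log(3)
K′(t) = -2/(2*t - 3)
K′′(t) = 4/(4*t^2 - 12*t + 9)

κ_2 = K′′(0) = 4/9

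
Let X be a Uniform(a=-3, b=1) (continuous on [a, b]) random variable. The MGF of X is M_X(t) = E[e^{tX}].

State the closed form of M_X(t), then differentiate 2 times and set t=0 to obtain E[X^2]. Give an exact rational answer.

M_X(t) = (e^(t) - e^(-3*t))/(4*t)
dM/dt = (t*e^(4*t) + 3*t - e^(4*t) + 1)*e^(-3*t)/(4*t^2)
d^2M/dt^2 = (t^2*e^(4*t) - 9*t^2 - 2*t*e^(4*t) - 6*t + 2*e^(4*t) - 2)*e^(-3*t)/(4*t^3)

E[X^2] = d^2M/dt^2 |_{t=0} = 7/3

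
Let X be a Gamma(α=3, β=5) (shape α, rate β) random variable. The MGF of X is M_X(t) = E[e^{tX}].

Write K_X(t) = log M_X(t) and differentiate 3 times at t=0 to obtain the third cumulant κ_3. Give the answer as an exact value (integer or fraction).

M_X(t) = 125/(5 - t)^3
K_X(t) = log M_X(t) = -3*log(5 - t) + 3*log(5)
K^(3)(t) = -6/(t^3 - 15*t^2 + 75*t - 125)

κ_3 = K^(3)(0) = 6/125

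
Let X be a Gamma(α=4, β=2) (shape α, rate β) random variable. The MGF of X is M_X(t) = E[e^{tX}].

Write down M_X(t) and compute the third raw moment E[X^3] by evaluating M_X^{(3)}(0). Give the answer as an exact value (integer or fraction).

M_X(t) = 16/(2 - t)^4
M^(3)(t) = -1920/(t^7 - 14*t^6 + 84*t^5 - 280*t^4 + 560*t^3 - 672*t^2 + 448*t - 128)

E[X^3] = M^(3)(0) = 15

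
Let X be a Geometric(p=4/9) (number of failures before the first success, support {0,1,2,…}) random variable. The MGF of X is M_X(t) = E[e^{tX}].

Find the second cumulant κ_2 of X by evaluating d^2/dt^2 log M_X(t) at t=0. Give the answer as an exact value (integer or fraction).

M_X(t) = 4/(9*(1 - 5*e^(t)/9))
K_X(t) = log M_X(t) = -log(1 - 5*e^(t)/9) - 2*log(3) + 2*log(2)
K^(2)(t) = 45*e^(t)/(25*e^(2*t) - 90*e^(t) + 81)

κ_2 = K^(2)(0) = 45/16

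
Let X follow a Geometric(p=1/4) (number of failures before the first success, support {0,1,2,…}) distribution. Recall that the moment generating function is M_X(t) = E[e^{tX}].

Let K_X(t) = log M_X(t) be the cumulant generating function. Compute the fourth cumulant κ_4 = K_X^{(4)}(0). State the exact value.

M_X(t) = 1/(4*(1 - 3*e^(t)/4))
K_X(t) = log M_X(t) = -log(1 - 3*e^(t)/4) - 2*log(2)
K^(4)(t) = (108*e^(3*t) + 576*e^(2*t) + 192*e^(t))/(81*e^(4*t) - 432*e^(3*t) + 864*e^(2*t) - 768*e^(t) + 256)

κ_4 = K^(4)(0) = 876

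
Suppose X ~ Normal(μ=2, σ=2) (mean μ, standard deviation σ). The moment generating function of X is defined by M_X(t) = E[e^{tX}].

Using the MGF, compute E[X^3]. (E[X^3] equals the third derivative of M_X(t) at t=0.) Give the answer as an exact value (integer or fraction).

M_X(t) = e^(2*t^2 + 2*t)
dM/dt = 4*t*e^(2*t)*e^(2*t^2) + 2*e^(2*t)*e^(2*t^2)
d^2M/dt^2 = 16*t^2*e^(2*t)*e^(2*t^2) + 16*t*e^(2*t)*e^(2*t^2) + 8*e^(2*t)*e^(2*t^2)
d^3M/dt^3 = 64*t^3*e^(2*t)*e^(2*t^2) + 96*t^2*e^(2*t)*e^(2*t^2) + 96*t*e^(2*t)*e^(2*t^2) + 32*e^(2*t)*e^(2*t^2)

E[X^3] = d^3M/dt^3 |_{t=0} = 32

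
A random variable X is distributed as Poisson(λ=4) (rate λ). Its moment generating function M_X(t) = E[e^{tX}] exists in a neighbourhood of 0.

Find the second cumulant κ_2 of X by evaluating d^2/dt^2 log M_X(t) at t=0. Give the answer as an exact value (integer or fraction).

κ_2 = K^(2)(0) = 4

M_X(t) = e^(4*e^(t) - 4)
K_X(t) = log M_X(t) = 4*e^(t) - 4
K^(2)(t) = 4*e^(t)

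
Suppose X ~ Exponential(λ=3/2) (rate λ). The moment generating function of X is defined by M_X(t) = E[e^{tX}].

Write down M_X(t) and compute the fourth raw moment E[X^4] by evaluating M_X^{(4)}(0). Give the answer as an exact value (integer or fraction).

E[X^4] = M^(4)(0) = 128/27

M_X(t) = 3/(2*(3/2 - t))
M^(4)(t) = -1152/(32*t^5 - 240*t^4 + 720*t^3 - 1080*t^2 + 810*t - 243)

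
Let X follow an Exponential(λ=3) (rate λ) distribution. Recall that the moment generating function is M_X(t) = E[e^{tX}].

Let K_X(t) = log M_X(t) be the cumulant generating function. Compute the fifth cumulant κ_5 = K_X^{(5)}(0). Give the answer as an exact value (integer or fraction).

M_X(t) = 3/(3 - t)
K_X(t) = log M_X(t) = -log(3 - t) + log(3)
K^(5)(t) = -24/(t^5 - 15*t^4 + 90*t^3 - 270*t^2 + 405*t - 243)

κ_5 = K^(5)(0) = 8/81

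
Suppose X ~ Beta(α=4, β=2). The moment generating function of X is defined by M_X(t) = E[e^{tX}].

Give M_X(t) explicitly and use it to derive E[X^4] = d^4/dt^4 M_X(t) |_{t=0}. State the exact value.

E[X^4] = M^(4)(0) = 5/18

M_X(t) = ₁F₁(4; 6; t)
M^(4)(t) = 5*₁F₁(8; 10; t)/18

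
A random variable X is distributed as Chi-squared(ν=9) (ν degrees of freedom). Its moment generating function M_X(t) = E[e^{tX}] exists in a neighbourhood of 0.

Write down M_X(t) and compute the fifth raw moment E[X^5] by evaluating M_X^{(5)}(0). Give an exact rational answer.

E[X^5] = M′′′′′(0) = 328185

M_X(t) = (1 - 2*t)^(-9/2)
M′(t) = -9/(32*t^5*√(1 - 2*t) - 80*t^4*√(1 - 2*t) + 80*t^3*√(1 - 2*t) - 40*t^2*√(1 - 2*t) + 10*t*√(1 - 2*t) - √(1 - 2*t))
M′′(t) = 99/(64*t^6*√(1 - 2*t) - 192*t^5*√(1 - 2*t) + 240*t^4*√(1 - 2*t) - 160*t^3*√(1 - 2*t) + 60*t^2*√(1 - 2*t) - 12*t*√(1 - 2*t) + √(1 - 2*t))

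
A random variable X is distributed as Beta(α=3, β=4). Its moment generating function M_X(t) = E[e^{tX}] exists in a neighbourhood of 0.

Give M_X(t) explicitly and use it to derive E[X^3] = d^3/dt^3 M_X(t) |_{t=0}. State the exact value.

E[X^3] = d^3M/dt^3 |_{t=0} = 5/42

M_X(t) = ₁F₁(3; 7; t)
dM/dt = 3*₁F₁(4; 8; t)/7
d^2M/dt^2 = 3*₁F₁(5; 9; t)/14
d^3M/dt^3 = 5*₁F₁(6; 10; t)/42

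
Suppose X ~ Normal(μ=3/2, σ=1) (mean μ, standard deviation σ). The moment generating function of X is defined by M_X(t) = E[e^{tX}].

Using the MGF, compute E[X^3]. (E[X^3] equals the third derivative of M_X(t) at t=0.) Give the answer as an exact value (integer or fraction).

E[X^3] = M^(3)(0) = 63/8

M_X(t) = e^(t^2/2 + 3*t/2)
M^(3)(t) = t^3*e^(3*t/2)*e^(t^2/2) + 9*t^2*e^(3*t/2)*e^(t^2/2)/2 + 39*t*e^(3*t/2)*e^(t^2/2)/4 + 63*e^(3*t/2)*e^(t^2/2)/8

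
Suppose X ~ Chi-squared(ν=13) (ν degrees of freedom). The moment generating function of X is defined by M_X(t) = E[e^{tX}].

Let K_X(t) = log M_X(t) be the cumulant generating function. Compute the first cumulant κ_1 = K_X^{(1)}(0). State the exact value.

κ_1 = D[K](0) = 13

M_X(t) = (1 - 2*t)^(-13/2)
K_X(t) = log M_X(t) = -13*log(1 - 2*t)/2
D[K](t) = -13/(2*t - 1)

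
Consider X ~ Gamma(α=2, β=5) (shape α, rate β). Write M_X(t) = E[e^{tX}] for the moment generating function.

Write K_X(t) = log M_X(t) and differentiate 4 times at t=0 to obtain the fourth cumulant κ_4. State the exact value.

M_X(t) = 25/(5 - t)^2
K_X(t) = log M_X(t) = -2*log(5 - t) + 2*log(5)
K′(t) = -2/(t - 5)
K′′(t) = 2/(t^2 - 10*t + 25)
K′′′(t) = -4/(t^3 - 15*t^2 + 75*t - 125)
K′′′′(t) = 12/(t^4 - 20*t^3 + 150*t^2 - 500*t + 625)

κ_4 = K′′′′(0) = 12/625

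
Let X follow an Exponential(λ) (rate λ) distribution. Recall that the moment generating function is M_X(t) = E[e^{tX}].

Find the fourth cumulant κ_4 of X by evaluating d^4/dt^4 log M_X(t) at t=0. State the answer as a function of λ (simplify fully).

M_X(t) = λ/(λ - t)
K_X(t) = log M_X(t) = log(λ) - log(λ - t)
dK/dt = -1/(-λ + t)
d^2K/dt^2 = 1/(λ^2 - 2*λ*t + t^2)
d^3K/dt^3 = -2/(-λ^3 + 3*λ^2*t - 3*λ*t^2 + t^3)
d^4K/dt^4 = 6/(λ^4 - 4*λ^3*t + 6*λ^2*t^2 - 4*λ*t^3 + t^4)

κ_4 = d^4K/dt^4 |_{t=0} = 6/λ^4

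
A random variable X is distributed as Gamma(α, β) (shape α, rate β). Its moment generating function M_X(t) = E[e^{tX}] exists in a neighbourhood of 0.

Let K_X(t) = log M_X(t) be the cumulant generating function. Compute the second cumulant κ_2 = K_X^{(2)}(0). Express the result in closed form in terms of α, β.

M_X(t) = (β/(β - t))^α
K_X(t) = log M_X(t) = α*(log(β) - log(β - t))
K^(2)(t) = α/(β^2 - 2*β*t + t^2)

κ_2 = K^(2)(0) = α/β^2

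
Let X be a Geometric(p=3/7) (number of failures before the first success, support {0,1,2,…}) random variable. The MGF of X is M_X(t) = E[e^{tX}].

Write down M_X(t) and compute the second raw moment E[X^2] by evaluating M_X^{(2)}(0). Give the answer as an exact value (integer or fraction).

M_X(t) = 3/(7*(1 - 4*e^(t)/7))
M′(t) = 12*e^(t)/(16*e^(2*t) - 56*e^(t) + 49)
M′′(t) = (-48*e^(2*t) - 84*e^(t))/(64*e^(3*t) - 336*e^(2*t) + 588*e^(t) - 343)

E[X^2] = M′′(0) = 44/9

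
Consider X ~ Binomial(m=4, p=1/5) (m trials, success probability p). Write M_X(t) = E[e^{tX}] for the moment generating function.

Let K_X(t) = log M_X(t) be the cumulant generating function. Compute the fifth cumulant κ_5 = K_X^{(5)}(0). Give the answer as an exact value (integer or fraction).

κ_5 = d^5K/dt^5 |_{t=0} = -1104/3125

M_X(t) = (e^(t)/5 + 4/5)^4
K_X(t) = log M_X(t) = 4*log(e^(t)/5 + 4/5)
dK/dt = 4*e^(t)/(e^(t) + 4)
d^2K/dt^2 = 16*e^(t)/(e^(2*t) + 8*e^(t) + 16)
d^3K/dt^3 = (-16*e^(2*t) + 64*e^(t))/(e^(3*t) + 12*e^(2*t) + 48*e^(t) + 64)
d^4K/dt^4 = (16*e^(3*t) - 256*e^(2*t) + 256*e^(t))/(e^(4*t) + 16*e^(3*t) + 96*e^(2*t) + 256*e^(t) + 256)
d^5K/dt^5 = (-16*e^(4*t) + 704*e^(3*t) - 2816*e^(2*t) + 1024*e^(t))/(e^(5*t) + 20*e^(4*t) + 160*e^(3*t) + 640*e^(2*t) + 1280*e^(t) + 1024)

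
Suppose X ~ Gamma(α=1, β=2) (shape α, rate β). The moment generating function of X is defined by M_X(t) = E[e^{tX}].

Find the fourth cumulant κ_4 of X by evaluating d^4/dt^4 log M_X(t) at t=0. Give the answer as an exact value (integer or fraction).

κ_4 = D^4[K](0) = 3/8

M_X(t) = 2/(2 - t)
K_X(t) = log M_X(t) = -log(2 - t) + log(2)
D^4[K](t) = 6/(t^4 - 8*t^3 + 24*t^2 - 32*t + 16)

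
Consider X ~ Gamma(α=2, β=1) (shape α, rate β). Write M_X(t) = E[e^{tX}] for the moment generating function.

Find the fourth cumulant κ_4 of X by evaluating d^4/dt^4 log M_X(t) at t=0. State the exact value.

κ_4 = K′′′′(0) = 12

M_X(t) = (1 - t)^(-2)
K_X(t) = log M_X(t) = -2*log(1 - t)
K′(t) = -2/(t - 1)
K′′(t) = 2/(t^2 - 2*t + 1)
K′′′(t) = -4/(t^3 - 3*t^2 + 3*t - 1)
K′′′′(t) = 12/(t^4 - 4*t^3 + 6*t^2 - 4*t + 1)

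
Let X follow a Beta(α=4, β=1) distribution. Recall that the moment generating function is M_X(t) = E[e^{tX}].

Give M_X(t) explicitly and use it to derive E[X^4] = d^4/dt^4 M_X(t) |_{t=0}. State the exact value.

E[X^4] = M^(4)(0) = 1/2

M_X(t) = ₁F₁(4; 5; t)
M^(4)(t) = ₁F₁(8; 9; t)/2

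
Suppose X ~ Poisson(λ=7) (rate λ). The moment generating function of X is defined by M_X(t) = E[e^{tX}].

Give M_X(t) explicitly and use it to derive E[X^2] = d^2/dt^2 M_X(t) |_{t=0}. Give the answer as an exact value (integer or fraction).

E[X^2] = D^2[M](0) = 56

M_X(t) = e^(7*e^(t) - 7)
D^2[M](t) = (49*e^(2*t)*e^(7*e^(t)) + 7*e^(t)*e^(7*e^(t)))*e^(-7)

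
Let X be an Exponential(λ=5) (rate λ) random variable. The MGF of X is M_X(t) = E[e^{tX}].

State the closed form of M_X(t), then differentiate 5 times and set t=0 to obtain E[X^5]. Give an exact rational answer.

M_X(t) = 5/(5 - t)
M′(t) = 5/(t^2 - 10*t + 25)
M′′(t) = -10/(t^3 - 15*t^2 + 75*t - 125)
M′′′(t) = 30/(t^4 - 20*t^3 + 150*t^2 - 500*t + 625)
M′′′′(t) = -120/(t^5 - 25*t^4 + 250*t^3 - 1250*t^2 + 3125*t - 3125)
M′′′′′(t) = 600/(t^6 - 30*t^5 + 375*t^4 - 2500*t^3 + 9375*t^2 - 18750*t + 15625)

E[X^5] = M′′′′′(0) = 24/625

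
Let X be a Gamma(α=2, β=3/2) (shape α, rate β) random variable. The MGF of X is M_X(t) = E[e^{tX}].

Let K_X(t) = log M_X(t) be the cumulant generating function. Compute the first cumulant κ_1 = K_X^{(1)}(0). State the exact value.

M_X(t) = 9/(4*(3/2 - t)^2)
K_X(t) = log M_X(t) = -2*log(3/2 - t) - 2*log(2) + 2*log(3)
D[K](t) = -4/(2*t - 3)

κ_1 = D[K](0) = 4/3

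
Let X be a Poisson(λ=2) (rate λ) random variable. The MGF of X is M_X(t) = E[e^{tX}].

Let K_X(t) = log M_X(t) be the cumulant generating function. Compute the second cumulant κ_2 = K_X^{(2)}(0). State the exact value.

M_X(t) = e^(2*e^(t) - 2)
K_X(t) = log M_X(t) = 2*e^(t) - 2
dK/dt = 2*e^(t)
d^2K/dt^2 = 2*e^(t)

κ_2 = d^2K/dt^2 |_{t=0} = 2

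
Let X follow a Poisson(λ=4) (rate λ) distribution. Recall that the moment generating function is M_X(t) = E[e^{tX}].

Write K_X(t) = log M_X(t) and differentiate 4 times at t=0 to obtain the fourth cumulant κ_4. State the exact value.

κ_4 = K^(4)(0) = 4

M_X(t) = e^(4*e^(t) - 4)
K_X(t) = log M_X(t) = 4*e^(t) - 4
K^(4)(t) = 4*e^(t)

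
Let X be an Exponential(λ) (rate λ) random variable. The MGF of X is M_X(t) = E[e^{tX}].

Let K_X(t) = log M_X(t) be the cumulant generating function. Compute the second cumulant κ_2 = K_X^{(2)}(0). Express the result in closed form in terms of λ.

κ_2 = K′′(0) = λ^(-2)

M_X(t) = λ/(λ - t)
K_X(t) = log M_X(t) = log(λ) - log(λ - t)
K′(t) = -1/(-λ + t)
K′′(t) = 1/(λ^2 - 2*λ*t + t^2)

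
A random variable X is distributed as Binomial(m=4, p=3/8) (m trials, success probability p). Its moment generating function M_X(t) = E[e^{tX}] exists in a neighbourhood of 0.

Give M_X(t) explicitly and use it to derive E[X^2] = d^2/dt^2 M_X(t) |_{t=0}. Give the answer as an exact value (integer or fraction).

E[X^2] = D^2[M](0) = 51/16

M_X(t) = (3*e^(t)/8 + 5/8)^4
D^2[M](t) = 81*e^(4*t)/256 + 1215*e^(3*t)/1024 + 675*e^(2*t)/512 + 375*e^(t)/1024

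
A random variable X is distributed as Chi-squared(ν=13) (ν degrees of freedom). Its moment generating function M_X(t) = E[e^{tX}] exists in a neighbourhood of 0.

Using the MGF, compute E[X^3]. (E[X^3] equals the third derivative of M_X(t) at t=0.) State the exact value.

M_X(t) = (1 - 2*t)^(-13/2)

E[X^3] = M^(3)(0) = 3315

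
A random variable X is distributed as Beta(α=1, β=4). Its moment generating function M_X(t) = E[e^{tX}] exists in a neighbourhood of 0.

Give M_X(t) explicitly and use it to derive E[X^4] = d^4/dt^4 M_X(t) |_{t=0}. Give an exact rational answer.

M_X(t) = ₁F₁(1; 5; t)
M^(4)(t) = ₁F₁(5; 9; t)/70

E[X^4] = M^(4)(0) = 1/70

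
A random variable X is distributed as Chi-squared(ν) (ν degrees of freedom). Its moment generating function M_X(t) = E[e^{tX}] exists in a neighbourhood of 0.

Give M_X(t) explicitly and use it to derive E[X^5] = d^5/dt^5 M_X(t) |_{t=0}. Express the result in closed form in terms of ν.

M_X(t) = (1 - 2*t)^(-ν/2)

E[X^5] = M^(5)(0) = ν*(ν^4 + 20*ν^3 + 140*ν^2 + 400*ν + 384)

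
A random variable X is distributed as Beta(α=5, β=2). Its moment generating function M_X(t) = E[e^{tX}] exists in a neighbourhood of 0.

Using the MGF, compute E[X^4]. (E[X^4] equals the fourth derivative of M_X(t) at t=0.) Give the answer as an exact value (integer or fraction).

M_X(t) = ₁F₁(5; 7; t)
dM/dt = 5*₁F₁(6; 8; t)/7
d^2M/dt^2 = 15*₁F₁(7; 9; t)/28
d^3M/dt^3 = 5*₁F₁(8; 10; t)/12
d^4M/dt^4 = ₁F₁(9; 11; t)/3

E[X^4] = d^4M/dt^4 |_{t=0} = 1/3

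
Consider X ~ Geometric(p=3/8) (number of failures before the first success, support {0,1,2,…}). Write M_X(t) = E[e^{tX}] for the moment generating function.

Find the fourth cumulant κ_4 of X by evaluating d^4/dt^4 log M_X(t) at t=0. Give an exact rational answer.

κ_4 = D^4[K](0) = 3320/27

M_X(t) = 3/(8*(1 - 5*e^(t)/8))
K_X(t) = log M_X(t) = -log(1 - 5*e^(t)/8) - 3*log(2) + log(3)
D^4[K](t) = (1000*e^(3*t) + 6400*e^(2*t) + 2560*e^(t))/(625*e^(4*t) - 4000*e^(3*t) + 9600*e^(2*t) - 10240*e^(t) + 4096)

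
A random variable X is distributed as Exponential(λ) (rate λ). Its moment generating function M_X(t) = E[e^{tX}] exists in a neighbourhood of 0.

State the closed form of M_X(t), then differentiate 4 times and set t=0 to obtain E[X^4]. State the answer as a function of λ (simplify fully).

M_X(t) = λ/(λ - t)
M′(t) = λ/(λ^2 - 2*λ*t + t^2)
M′′(t) = -2*λ/(-λ^3 + 3*λ^2*t - 3*λ*t^2 + t^3)
M′′′(t) = 6*λ/(λ^4 - 4*λ^3*t + 6*λ^2*t^2 - 4*λ*t^3 + t^4)
M′′′′(t) = -24*λ/(-λ^5 + 5*λ^4*t - 10*λ^3*t^2 + 10*λ^2*t^3 - 5*λ*t^4 + t^5)

E[X^4] = M′′′′(0) = 24/λ^4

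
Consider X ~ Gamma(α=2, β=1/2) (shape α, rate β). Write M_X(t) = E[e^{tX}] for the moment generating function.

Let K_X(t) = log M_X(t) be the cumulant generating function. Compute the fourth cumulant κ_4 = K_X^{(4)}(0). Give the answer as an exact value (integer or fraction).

κ_4 = K′′′′(0) = 192

M_X(t) = 1/(4*(1/2 - t)^2)
K_X(t) = log M_X(t) = -2*log(1/2 - t) - 2*log(2)
K′(t) = -4/(2*t - 1)
K′′(t) = 8/(4*t^2 - 4*t + 1)
K′′′(t) = -32/(8*t^3 - 12*t^2 + 6*t - 1)
K′′′′(t) = 192/(16*t^4 - 32*t^3 + 24*t^2 - 8*t + 1)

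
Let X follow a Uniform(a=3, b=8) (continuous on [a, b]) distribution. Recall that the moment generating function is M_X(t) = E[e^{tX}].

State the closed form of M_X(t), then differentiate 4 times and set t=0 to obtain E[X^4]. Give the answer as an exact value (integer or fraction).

M_X(t) = (e^(8*t) - e^(3*t))/(5*t)

E[X^4] = M^(4)(0) = 1301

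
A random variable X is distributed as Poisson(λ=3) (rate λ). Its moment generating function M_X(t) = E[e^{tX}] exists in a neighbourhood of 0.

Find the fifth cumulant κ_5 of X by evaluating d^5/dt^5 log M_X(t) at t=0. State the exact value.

M_X(t) = e^(3*e^(t) - 3)
K_X(t) = log M_X(t) = 3*e^(t) - 3
K^(5)(t) = 3*e^(t)

κ_5 = K^(5)(0) = 3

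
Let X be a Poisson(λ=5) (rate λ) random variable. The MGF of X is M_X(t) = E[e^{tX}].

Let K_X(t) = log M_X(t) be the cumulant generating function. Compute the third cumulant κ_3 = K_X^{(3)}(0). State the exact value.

κ_3 = K^(3)(0) = 5

M_X(t) = e^(5*e^(t) - 5)
K_X(t) = log M_X(t) = 5*e^(t) - 5
K^(3)(t) = 5*e^(t)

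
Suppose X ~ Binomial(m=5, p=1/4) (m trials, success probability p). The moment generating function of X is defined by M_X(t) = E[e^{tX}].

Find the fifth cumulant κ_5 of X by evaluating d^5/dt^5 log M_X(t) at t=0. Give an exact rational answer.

M_X(t) = (e^(t)/4 + 3/4)^5
K_X(t) = log M_X(t) = 5*log(e^(t)/4 + 3/4)
K^(5)(t) = (-15*e^(4*t) + 495*e^(3*t) - 1485*e^(2*t) + 405*e^(t))/(e^(5*t) + 15*e^(4*t) + 90*e^(3*t) + 270*e^(2*t) + 405*e^(t) + 243)

κ_5 = K^(5)(0) = -75/128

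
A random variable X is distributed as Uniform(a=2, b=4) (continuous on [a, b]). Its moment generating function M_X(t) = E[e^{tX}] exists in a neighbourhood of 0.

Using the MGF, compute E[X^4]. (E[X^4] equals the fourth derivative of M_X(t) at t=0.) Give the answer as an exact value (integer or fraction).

E[X^4] = D^4[M](0) = 496/5

M_X(t) = (e^(4*t) - e^(2*t))/(2*t)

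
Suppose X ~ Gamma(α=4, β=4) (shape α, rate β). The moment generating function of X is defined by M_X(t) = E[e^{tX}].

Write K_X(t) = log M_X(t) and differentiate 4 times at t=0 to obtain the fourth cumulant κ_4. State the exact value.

κ_4 = K^(4)(0) = 3/32

M_X(t) = 256/(4 - t)^4
K_X(t) = log M_X(t) = -4*log(4 - t) + 8*log(2)
K^(4)(t) = 24/(t^4 - 16*t^3 + 96*t^2 - 256*t + 256)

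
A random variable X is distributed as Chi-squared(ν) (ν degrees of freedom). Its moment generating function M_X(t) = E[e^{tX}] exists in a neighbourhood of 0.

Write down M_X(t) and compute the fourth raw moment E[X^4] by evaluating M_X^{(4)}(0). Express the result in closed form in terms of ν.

E[X^4] = d^4M/dt^4 |_{t=0} = ν*(ν^3 + 12*ν^2 + 44*ν + 48)

M_X(t) = (1 - 2*t)^(-ν/2)
dM/dt = -ν/(2*t*(1 - 2*t)^(ν/2) - (1 - 2*t)^(ν/2))
d^2M/dt^2 = (ν^2 + 2*ν)/(4*t^2*(1 - 2*t)^(ν/2) - 4*t*(1 - 2*t)^(ν/2) + (1 - 2*t)^(ν/2))
d^3M/dt^3 = (-ν^3 - 6*ν^2 - 8*ν)/(8*t^3*(1 - 2*t)^(ν/2) - 12*t^2*(1 - 2*t)^(ν/2) + 6*t*(1 - 2*t)^(ν/2) - (1 - 2*t)^(ν/2))
d^4M/dt^4 = (ν^4 + 12*ν^3 + 44*ν^2 + 48*ν)/(16*t^4*(1 - 2*t)^(ν/2) - 32*t^3*(1 - 2*t)^(ν/2) + 24*t^2*(1 - 2*t)^(ν/2) - 8*t*(1 - 2*t)^(ν/2) + (1 - 2*t)^(ν/2))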